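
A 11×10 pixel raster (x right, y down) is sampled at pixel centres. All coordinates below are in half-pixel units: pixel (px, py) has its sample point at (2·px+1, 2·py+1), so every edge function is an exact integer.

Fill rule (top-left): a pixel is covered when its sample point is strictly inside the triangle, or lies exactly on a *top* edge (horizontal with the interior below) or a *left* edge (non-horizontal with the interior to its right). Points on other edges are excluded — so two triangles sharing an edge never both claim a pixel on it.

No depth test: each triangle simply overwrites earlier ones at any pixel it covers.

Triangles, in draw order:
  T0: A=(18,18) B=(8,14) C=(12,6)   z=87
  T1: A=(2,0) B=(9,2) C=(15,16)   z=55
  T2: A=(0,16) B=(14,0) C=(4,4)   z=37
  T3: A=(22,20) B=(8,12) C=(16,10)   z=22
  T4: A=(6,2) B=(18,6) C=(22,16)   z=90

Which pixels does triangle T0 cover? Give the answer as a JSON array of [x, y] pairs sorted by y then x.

T0:
  2·area = 96
  edge (18, 18)→(8, 14): d=(-10,-4) top-left  bias=+0
  edge (8, 14)→(12, 6): d=(4,-8) top-left  bias=+0
  edge (12, 6)→(18, 18): d=(6,12) right/bottom  bias=-1
    (5,4)@(11, 9): e=[62,4,30] → #
    (6,4)@(13, 9): e=[70,20,6] → #
    (7,4)@(15, 9): e=[78,36,-18] → ·
    (5,5)@(11, 11): e=[42,12,42] → #
    (7,5)@(15, 11): e=[58,44,-6] → ·
    (4,6)@(9, 13): e=[14,4,78] → #
    (7,6)@(15, 13): e=[38,52,6] → #
    (8,6)@(17, 13): e=[46,68,-18] → ·
    (4,7)@(9, 15): e=[-6,12,90] → ·
    (5,7)@(11, 15): e=[2,28,66] → #
    (8,7)@(17, 15): e=[26,76,-6] → ·
    (5,8)@(11, 17): e=[-18,36,78] → ·
  covered (12 px):
    · · · · · · · · · · ·
    · · · · · · · · · · ·
    · · · · · · · · · · ·
    · · · · · · · · · · ·
    · · · · · # # · · · ·
    · · · · · # # · · · ·
    · · · · # # # # · · ·
    · · · · · # # # · · ·
    · · · · · · · · # · ·
    · · · · · · · · · · ·
T1:
  2·area = 86
  edge (2, 0)→(9, 2): d=(7,2) right/bottom  bias=-1
  edge (9, 2)→(15, 16): d=(6,14) right/bottom  bias=-1
  edge (15, 16)→(2, 0): d=(-13,-16) top-left  bias=+0
    (1,0)@(3, 1): e=[5,78,3] → #
    (2,0)@(5, 1): e=[1,50,35] → #
    (3,0)@(7, 1): e=[-3,22,67] → ·
    (1,1)@(3, 3): e=[19,90,-23] → ·
    (2,1)@(5, 3): e=[15,62,9] → #
    (3,1)@(7, 3): e=[11,34,41] → #
    (4,1)@(9, 3): e=[7,6,73] → #
    (5,1)@(11, 3): e=[3,-22,105] → ·
    (2,2)@(5, 5): e=[29,74,-17] → ·
    (3,2)@(7, 5): e=[25,46,15] → #
    (5,2)@(11, 5): e=[17,-10,79] → ·
    (3,3)@(7, 7): e=[39,58,-11] → ·
  covered (12 px):
    · # # · · · · · · · ·
    · · # # # · · · · · ·
    · · · # # · · · · · ·
    · · · · # # · · · · ·
    · · · · · # · · · · ·
    · · · · · # · · · · ·
    · · · · · · # · · · ·
    · · · · · · · · · · ·
    · · · · · · · · · · ·
    · · · · · · · · · · ·
T2:
  2·area = 104  (B↔C swapped to make it positive)
  edge (0, 16)→(4, 4): d=(4,-12) top-left  bias=+0
  edge (4, 4)→(14, 0): d=(10,-4) top-left  bias=+0
  edge (14, 0)→(0, 16): d=(-14,16) right/bottom  bias=-1
    (2,0)@(5, 1): e=[0,-26,130] → ·  [on edge]
    (6,0)@(13, 1): e=[96,6,2] → #
    (7,0)@(15, 1): e=[120,14,-30] → ·
    (3,1)@(7, 3): e=[32,2,70] → #
    (4,1)@(9, 3): e=[56,10,38] → #
    (5,1)@(11, 3): e=[80,18,6] → #
    (6,1)@(13, 3): e=[104,26,-26] → ·
    (2,2)@(5, 5): e=[16,14,74] → #
    (5,2)@(11, 5): e=[88,38,-22] → ·
    (1,3)@(3, 7): e=[0,26,78] → #  [on edge]
    (4,3)@(9, 7): e=[72,50,-18] → ·
    (1,4)@(3, 9): e=[8,46,50] → #
    (0,6)@(1, 13): e=[0,78,26] → #  [on edge]
  covered (14 px):
    · · · · · · # · · · ·
    · · · # # # · · · · ·
    · · # # # · · · · · ·
    · # # # · · · · · · ·
    · # # · · · · · · · ·
    · # · · · · · · · · ·
    # · · · · · · · · · ·
    · · · · · · · · · · ·
    · · · · · · · · · · ·
    · · · · · · · · · · ·
T3:
  2·area = 92
  edge (22, 20)→(8, 12): d=(-14,-8) top-left  bias=+0
  edge (8, 12)→(16, 10): d=(8,-2) top-left  bias=+0
  edge (16, 10)→(22, 20): d=(6,10) right/bottom  bias=-1
    (6,2)@(13, 5): e=[138,-46,0] → ·  [on edge]
    (6,5)@(13, 11): e=[54,2,36] → #
    (7,5)@(15, 11): e=[70,6,16] → #
    (8,5)@(17, 11): e=[86,10,-4] → ·
    (5,6)@(11, 13): e=[10,14,68] → #
    (8,6)@(17, 13): e=[58,26,8] → #
    (9,6)@(19, 13): e=[74,30,-12] → ·
    (5,7)@(11, 15): e=[-18,30,80] → ·
    (6,7)@(13, 15): e=[-2,34,60] → ·
    (7,7)@(15, 15): e=[14,38,40] → #
    (9,7)@(19, 15): e=[46,46,0] → ·  [on edge]
    (7,8)@(15, 17): e=[-14,54,52] → ·
  covered (11 px):
    · · · · · · · · · · ·
    · · · · · · · · · · ·
    · · · · · · · · · · ·
    · · · · · · · · · · ·
    · · · · · · · · · · ·
    · · · · · · # # · · ·
    · · · · · # # # # · ·
    · · · · · · · # # · ·
    · · · · · · · · # # ·
    · · · · · · · · · · #
T4:
  2·area = 104
  edge (6, 2)→(18, 6): d=(12,4) right/bottom  bias=-1
  edge (18, 6)→(22, 16): d=(4,10) right/bottom  bias=-1
  edge (22, 16)→(6, 2): d=(-16,-14) top-left  bias=+0
    (1,0)@(3, 1): e=[0,130,-26] → ·  [on edge]
    (4,1)@(9, 3): e=[0,78,26] → ·  [on edge]
    (5,2)@(11, 5): e=[16,66,22] → #
    (6,2)@(13, 5): e=[8,46,50] → #
    (7,2)@(15, 5): e=[0,26,78] → ·  [on edge]
    (5,3)@(11, 7): e=[40,74,-10] → ·
    (6,3)@(13, 7): e=[32,54,18] → #
    (7,3)@(15, 7): e=[24,34,46] → #
    (8,3)@(17, 7): e=[16,14,74] → #
    (9,3)@(19, 7): e=[8,-6,102] → ·
    (10,3)@(21, 7): e=[0,-26,130] → ·  [on edge]
    (6,4)@(13, 9): e=[56,62,-14] → ·
  covered (12 px):
    · · · · · · · · · · ·
    · · · · · · · · · · ·
    · · · · · # # · · · ·
    · · · · · · # # # · ·
    · · · · · · · # # # ·
    · · · · · · · · # # ·
    · · · · · · · · · # ·
    · · · · · · · · · · #
    · · · · · · · · · · ·
    · · · · · · · · · · ·

Result: [[5,4],[6,4],[5,5],[6,5],[4,6],[5,6],[6,6],[7,6],[5,7],[6,7],[7,7],[8,8]]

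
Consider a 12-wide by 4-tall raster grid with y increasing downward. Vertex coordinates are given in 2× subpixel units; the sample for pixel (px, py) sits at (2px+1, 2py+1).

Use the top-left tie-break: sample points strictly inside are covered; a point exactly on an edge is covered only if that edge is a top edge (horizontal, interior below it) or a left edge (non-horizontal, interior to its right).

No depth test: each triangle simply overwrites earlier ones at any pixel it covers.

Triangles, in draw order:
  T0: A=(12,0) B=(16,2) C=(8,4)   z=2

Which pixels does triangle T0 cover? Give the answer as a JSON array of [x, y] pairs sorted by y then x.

T0:
  2·area = 24
  edge (12, 0)→(16, 2): d=(4,2) right/bottom  bias=-1
  edge (16, 2)→(8, 4): d=(-8,2) right/bottom  bias=-1
  edge (8, 4)→(12, 0): d=(4,-4) top-left  bias=+0
    (5,0)@(11, 1): e=[6,18,0] → X  [on edge]
    (6,0)@(13, 1): e=[2,14,8] → X
    (7,0)@(15, 1): e=[-2,10,16] → .
    (4,1)@(9, 3): e=[18,6,0] → X  [on edge]
    (6,1)@(13, 3): e=[10,-2,16] → .
    (3,2)@(7, 5): e=[30,-6,0] → .  [on edge]
    (4,2)@(9, 5): e=[26,-10,8] → .
    (5,2)@(11, 5): e=[22,-14,16] → .
    (2,3)@(5, 7): e=[42,-18,0] → .  [on edge]
  covered (4 px):
    . . . . . X X . . . . .
    . . . . X X . . . . . .
    . . . . . . . . . . . .
    . . . . . . . . . . . .

Result: [[5,0],[6,0],[4,1],[5,1]]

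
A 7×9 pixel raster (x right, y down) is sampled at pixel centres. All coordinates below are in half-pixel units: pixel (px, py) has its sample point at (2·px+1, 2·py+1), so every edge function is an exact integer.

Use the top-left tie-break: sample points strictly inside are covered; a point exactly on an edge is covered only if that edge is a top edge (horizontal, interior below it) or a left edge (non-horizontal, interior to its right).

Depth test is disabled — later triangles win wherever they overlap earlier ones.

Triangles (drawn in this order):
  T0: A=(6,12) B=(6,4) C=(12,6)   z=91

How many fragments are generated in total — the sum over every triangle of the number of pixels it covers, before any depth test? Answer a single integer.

T0:
  2·area = 48
  edge (6, 12)→(6, 4): d=(0,-8) top-left  bias=+0
  edge (6, 4)→(12, 6): d=(6,2) right/bottom  bias=-1
  edge (12, 6)→(6, 12): d=(-6,6) right/bottom  bias=-1
    (1,1)@(3, 3): e=[-24,0,72] → ·  [on edge]
    (3,2)@(7, 5): e=[8,4,36] → #
    (4,2)@(9, 5): e=[24,0,24] → ·  [on edge]
    (6,2)@(13, 5): e=[56,-8,0] → ·  [on edge]
    (3,3)@(7, 7): e=[8,16,24] → #
    (4,3)@(9, 7): e=[24,12,12] → #
    (5,3)@(11, 7): e=[40,8,0] → ·  [on edge]
    (3,4)@(7, 9): e=[8,28,12] → #
    (4,4)@(9, 9): e=[24,24,0] → ·  [on edge]
    (3,5)@(7, 11): e=[8,40,0] → ·  [on edge]
    (2,6)@(5, 13): e=[-8,56,0] → ·  [on edge]
    (1,7)@(3, 15): e=[-24,72,0] → ·  [on edge]
    (0,8)@(1, 17): e=[-40,88,0] → ·  [on edge]
  covered (4 px):
    · · · · · · ·
    · · · · · · ·
    · · · # · · ·
    · · · # # · ·
    · · · # · · ·
    · · · · · · ·
    · · · · · · ·
    · · · · · · ·
    · · · · · · ·

Answer: 4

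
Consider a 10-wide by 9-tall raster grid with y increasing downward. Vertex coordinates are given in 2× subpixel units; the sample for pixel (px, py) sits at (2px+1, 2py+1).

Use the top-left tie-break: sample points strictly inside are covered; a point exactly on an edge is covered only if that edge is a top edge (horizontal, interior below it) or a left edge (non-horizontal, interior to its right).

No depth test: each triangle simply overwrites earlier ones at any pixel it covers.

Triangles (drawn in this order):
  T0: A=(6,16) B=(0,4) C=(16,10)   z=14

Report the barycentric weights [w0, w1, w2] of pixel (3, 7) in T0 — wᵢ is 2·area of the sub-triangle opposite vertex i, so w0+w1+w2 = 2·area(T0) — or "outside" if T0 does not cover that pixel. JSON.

T0:
  2·area = 156
  edge (6, 16)→(0, 4): d=(-6,-12) top-left  bias=+0
  edge (0, 4)→(16, 10): d=(16,6) right/bottom  bias=-1
  edge (16, 10)→(6, 16): d=(-10,6) right/bottom  bias=-1
    (0,2)@(1, 5): e=[6,10,140] → #
    (1,2)@(3, 5): e=[30,-2,128] → ·
    (0,3)@(1, 7): e=[-6,42,120] → ·
    (1,3)@(3, 7): e=[18,30,108] → #
    (2,3)@(5, 7): e=[42,18,96] → #
    (3,3)@(7, 7): e=[66,6,84] → #
    (4,3)@(9, 7): e=[90,-6,72] → ·
    (1,4)@(3, 9): e=[6,62,88] → #
    (4,4)@(9, 9): e=[78,26,52] → #
    (5,4)@(11, 9): e=[102,14,40] → #
    (6,4)@(13, 9): e=[126,2,28] → #
    (7,4)@(15, 9): e=[150,-10,16] → ·
    (5,6)@(11, 13): e=[78,78,0] → ·  [on edge]
  covered (19 px):
    · · · · · · · · · ·
    · · · · · · · · · ·
    # · · · · · · · · ·
    · # # # · · · · · ·
    · # # # # # # · · ·
    · · # # # # # · · ·
    · · # # # · · · · ·
    · · · # · · · · · ·
    · · · · · · · · · ·

Result: [134,4,18]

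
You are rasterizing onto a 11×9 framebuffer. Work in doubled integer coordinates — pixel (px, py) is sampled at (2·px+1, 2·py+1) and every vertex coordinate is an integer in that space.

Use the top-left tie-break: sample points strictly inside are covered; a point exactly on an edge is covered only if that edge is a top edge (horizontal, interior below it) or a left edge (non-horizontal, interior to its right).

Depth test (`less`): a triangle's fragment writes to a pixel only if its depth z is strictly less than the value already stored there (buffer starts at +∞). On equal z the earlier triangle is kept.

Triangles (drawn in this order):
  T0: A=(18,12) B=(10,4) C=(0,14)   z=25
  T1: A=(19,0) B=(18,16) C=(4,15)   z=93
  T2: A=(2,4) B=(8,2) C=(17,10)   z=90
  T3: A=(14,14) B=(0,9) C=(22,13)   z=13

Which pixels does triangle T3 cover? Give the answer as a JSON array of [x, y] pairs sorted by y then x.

T0:
  2·area = 160  (B↔C swapped to make it positive)
  edge (18, 12)→(0, 14): d=(-18,2) right/bottom  bias=-1
  edge (0, 14)→(10, 4): d=(10,-10) top-left  bias=+0
  edge (10, 4)→(18, 12): d=(8,8) right/bottom  bias=-1
    (3,0)@(7, 1): e=[220,-60,0] → ·  [on edge]
    (6,0)@(13, 1): e=[208,0,-48] → ·  [on edge]
    (4,1)@(9, 3): e=[180,-20,0] → ·  [on edge]
    (5,1)@(11, 3): e=[176,0,-16] → ·  [on edge]
    (4,2)@(9, 5): e=[144,0,16] → #  [on edge]
    (5,2)@(11, 5): e=[140,20,0] → ·  [on edge]
    (3,3)@(7, 7): e=[112,0,48] → #  [on edge]
    (5,3)@(11, 7): e=[104,40,16] → #
    (6,3)@(13, 7): e=[100,60,0] → ·  [on edge]
    (2,4)@(5, 9): e=[80,0,80] → #  [on edge]
    (6,4)@(13, 9): e=[64,80,16] → #
    (7,4)@(15, 9): e=[60,100,0] → ·  [on edge]
    (1,5)@(3, 11): e=[48,0,112] → #  [on edge]
    (8,5)@(17, 11): e=[20,140,0] → ·  [on edge]
    (0,6)@(1, 13): e=[16,0,144] → #  [on edge]
    (4,6)@(9, 13): e=[0,80,80] → ·  [on edge]
    (9,6)@(19, 13): e=[-20,180,0] → ·  [on edge]
    (10,7)@(21, 15): e=[-60,220,0] → ·  [on edge]
  covered (20 px):
    · · · · · · · · · · ·
    · · · · · · · · · · ·
    · · · · # · · · · · ·
    · · · # # # · · · · ·
    · · # # # # # · · · ·
    · # # # # # # # · · ·
    # # # # · · · · · · ·
    · · · · · · · · · · ·
    · · · · · · · · · · ·
T1:
  2·area = 225
  edge (19, 0)→(18, 16): d=(-1,16) right/bottom  bias=-1
  edge (18, 16)→(4, 15): d=(-14,-1) top-left  bias=+0
  edge (4, 15)→(19, 0): d=(15,-15) top-left  bias=+0
    (8,1)@(17, 3): e=[29,181,15] → #
    (9,1)@(19, 3): e=[-3,183,45] → ·
    (7,2)@(15, 5): e=[59,151,15] → #
    (9,2)@(19, 5): e=[-5,155,75] → ·
    (6,3)@(13, 7): e=[89,121,15] → #
    (9,3)@(19, 7): e=[-7,127,105] → ·
    (5,4)@(11, 9): e=[119,91,15] → #
    (9,4)@(19, 9): e=[-9,99,135] → ·
    (4,5)@(9, 11): e=[149,61,15] → #
    (9,5)@(19, 11): e=[-11,71,165] → ·
    (3,6)@(7, 13): e=[179,31,15] → #
    (9,6)@(19, 13): e=[-13,43,195] → ·
  covered (28 px):
    · · · · · · · · · · ·
    · · · · · · · · # · ·
    · · · · · · · # # · ·
    · · · · · · # # # · ·
    · · · · · # # # # · ·
    · · · · # # # # # · ·
    · · · # # # # # # · ·
    · · # # # # # # # · ·
    · · · · · · · · · · ·
T2:
  2·area = 66
  edge (2, 4)→(8, 2): d=(6,-2) top-left  bias=+0
  edge (8, 2)→(17, 10): d=(9,8) right/bottom  bias=-1
  edge (17, 10)→(2, 4): d=(-15,-6) top-left  bias=+0
    (5,0)@(11, 1): e=[0,-33,99] → ·  [on edge]
    (2,1)@(5, 3): e=[0,33,33] → #  [on edge]
    (3,1)@(7, 3): e=[4,17,45] → #
    (4,1)@(9, 3): e=[8,1,57] → #
    (5,1)@(11, 3): e=[12,-15,69] → ·
    (2,2)@(5, 5): e=[12,51,3] → #
    (5,2)@(11, 5): e=[24,3,39] → #
    (6,2)@(13, 5): e=[28,-13,51] → ·
    (2,3)@(5, 7): e=[24,69,-27] → ·
    (3,3)@(7, 7): e=[28,53,-15] → ·
    (4,3)@(9, 7): e=[32,37,-3] → ·
    (5,3)@(11, 7): e=[36,21,9] → #
  covered (10 px):
    · · · · · · · · · · ·
    · · # # # · · · · · ·
    · · # # # # · · · · ·
    · · · · · # # · · · ·
    · · · · · · · # · · ·
    · · · · · · · · · · ·
    · · · · · · · · · · ·
    · · · · · · · · · · ·
    · · · · · · · · · · ·
T3:
  2·area = 54
  edge (14, 14)→(0, 9): d=(-14,-5) top-left  bias=+0
  edge (0, 9)→(22, 13): d=(22,4) right/bottom  bias=-1
  edge (22, 13)→(14, 14): d=(-8,1) right/bottom  bias=-1
    (3,5)@(7, 11): e=[7,16,31] → #
    (4,5)@(9, 11): e=[17,8,29] → #
    (5,5)@(11, 11): e=[27,0,27] → ·  [on edge]
    (3,6)@(7, 13): e=[-21,60,15] → ·
    (4,6)@(9, 13): e=[-11,52,13] → ·
    (6,6)@(13, 13): e=[9,36,9] → #
    (7,6)@(15, 13): e=[19,28,7] → #
    (8,6)@(17, 13): e=[29,20,5] → #
    (9,6)@(19, 13): e=[39,12,3] → #
    (10,6)@(21, 13): e=[49,4,1] → #
    (6,7)@(13, 15): e=[-19,80,-7] → ·
    (7,7)@(15, 15): e=[-9,72,-9] → ·
  covered (7 px):
    · · · · · · · · · · ·
    · · · · · · · · · · ·
    · · · · · · · · · · ·
    · · · · · · · · · · ·
    · · · · · · · · · · ·
    · · · # # · · · · · ·
    · · · · · · # # # # #
    · · · · · · · · · · ·
    · · · · · · · · · · ·

Final: [[3,5],[4,5],[6,6],[7,6],[8,6],[9,6],[10,6]]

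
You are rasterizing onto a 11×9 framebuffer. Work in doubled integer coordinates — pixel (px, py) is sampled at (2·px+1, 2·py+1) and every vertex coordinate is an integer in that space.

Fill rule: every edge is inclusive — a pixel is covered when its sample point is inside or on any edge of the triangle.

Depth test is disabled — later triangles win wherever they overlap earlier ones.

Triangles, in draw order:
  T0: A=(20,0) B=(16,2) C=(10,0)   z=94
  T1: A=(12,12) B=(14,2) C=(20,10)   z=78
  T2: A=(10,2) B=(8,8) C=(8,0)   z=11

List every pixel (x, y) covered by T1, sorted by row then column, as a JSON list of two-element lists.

T0:
  2·area = 20
  edge (20, 0)→(16, 2): d=(-4,2) inclusive
  edge (16, 2)→(10, 0): d=(-6,-2) inclusive
  edge (10, 0)→(20, 0): d=(10,0) inclusive
    (6,0)@(13, 1): e=[10,0,10] → X  [on edge]
    (7,0)@(15, 1): e=[6,4,10] → X
    (8,0)@(17, 1): e=[2,8,10] → X
    (9,0)@(19, 1): e=[-2,12,10] → .
    (6,1)@(13, 3): e=[2,-12,30] → .
    (7,1)@(15, 3): e=[-2,-8,30] → .
    (8,1)@(17, 3): e=[-6,-4,30] → .
    (9,1)@(19, 3): e=[-10,0,30] → .  [on edge]
  covered (3 px):
    . . . . . . X X X . .
    . . . . . . . . . . .
    . . . . . . . . . . .
    . . . . . . . . . . .
    . . . . . . . . . . .
    . . . . . . . . . . .
    . . . . . . . . . . .
    . . . . . . . . . . .
    . . . . . . . . . . .
T1:
  2·area = 76
  edge (12, 12)→(14, 2): d=(2,-10) inclusive
  edge (14, 2)→(20, 10): d=(6,8) inclusive
  edge (20, 10)→(12, 12): d=(-8,2) inclusive
    (7,2)@(15, 5): e=[16,10,50] → X
    (8,2)@(17, 5): e=[36,-6,46] → .
    (6,3)@(13, 7): e=[0,38,38] → X  [on edge]
    (8,3)@(17, 7): e=[40,6,30] → X
    (9,3)@(19, 7): e=[60,-10,26] → .
    (6,4)@(13, 9): e=[4,50,22] → X
    (9,4)@(19, 9): e=[64,2,10] → X
    (10,4)@(21, 9): e=[84,-14,6] → .
    (6,5)@(13, 11): e=[8,62,6] → X
    (8,5)@(17, 11): e=[48,30,-2] → .
    (9,5)@(19, 11): e=[68,14,-6] → .
    (6,6)@(13, 13): e=[12,74,-10] → .
    (5,8)@(11, 17): e=[0,114,-38] → .  [on edge]
  covered (10 px):
    . . . . . . . . . . .
    . . . . . . . . . . .
    . . . . . . . X . . .
    . . . . . . X X X . .
    . . . . . . X X X X .
    . . . . . . X X . . .
    . . . . . . . . . . .
    . . . . . . . . . . .
    . . . . . . . . . . .
T2:
  2·area = 16
  edge (10, 2)→(8, 8): d=(-2,6) inclusive
  edge (8, 8)→(8, 0): d=(0,-8) inclusive
  edge (8, 0)→(10, 2): d=(2,2) inclusive
    (4,0)@(9, 1): e=[8,8,0] → X  [on edge]
    (5,0)@(11, 1): e=[-4,24,-4] → .
    (4,1)@(9, 3): e=[4,8,4] → X
    (5,1)@(11, 3): e=[-8,24,0] → .  [on edge]
    (4,2)@(9, 5): e=[0,8,8] → X  [on edge]
    (5,2)@(11, 5): e=[-12,24,4] → .
    (6,2)@(13, 5): e=[-24,40,0] → .  [on edge]
    (4,3)@(9, 7): e=[-4,8,12] → .
    (7,3)@(15, 7): e=[-40,56,0] → .  [on edge]
    (8,4)@(17, 9): e=[-56,72,0] → .  [on edge]
    (3,5)@(7, 11): e=[0,-8,24] → .  [on edge]
    (9,5)@(19, 11): e=[-72,88,0] → .  [on edge]
    (10,6)@(21, 13): e=[-88,104,0] → .  [on edge]
    (2,8)@(5, 17): e=[0,-24,40] → .  [on edge]
  covered (3 px):
    . . . . X . . . . . .
    . . . . X . . . . . .
    . . . . X . . . . . .
    . . . . . . . . . . .
    . . . . . . . . . . .
    . . . . . . . . . . .
    . . . . . . . . . . .
    . . . . . . . . . . .
    . . . . . . . . . . .

Result: [[7,2],[6,3],[7,3],[8,3],[6,4],[7,4],[8,4],[9,4],[6,5],[7,5]]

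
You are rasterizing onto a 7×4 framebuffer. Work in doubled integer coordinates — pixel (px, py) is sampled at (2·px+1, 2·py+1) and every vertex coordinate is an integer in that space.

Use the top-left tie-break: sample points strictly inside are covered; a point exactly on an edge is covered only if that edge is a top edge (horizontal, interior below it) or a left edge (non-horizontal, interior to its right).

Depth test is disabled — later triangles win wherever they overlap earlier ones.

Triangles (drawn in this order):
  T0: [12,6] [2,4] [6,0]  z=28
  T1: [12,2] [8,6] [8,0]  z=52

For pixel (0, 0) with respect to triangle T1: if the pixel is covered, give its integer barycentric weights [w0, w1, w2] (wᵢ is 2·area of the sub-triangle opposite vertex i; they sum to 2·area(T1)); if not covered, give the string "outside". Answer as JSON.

T0:
  2·area = 48
  edge (12, 6)→(2, 4): d=(-10,-2) top-left  bias=+0
  edge (2, 4)→(6, 0): d=(4,-4) top-left  bias=+0
  edge (6, 0)→(12, 6): d=(6,6) right/bottom  bias=-1
    (2,0)@(5, 1): e=[36,0,12] → █  [on edge]
    (3,0)@(7, 1): e=[40,8,0] → ·  [on edge]
    (1,1)@(3, 3): e=[12,0,36] → █  [on edge]
    (3,1)@(7, 3): e=[20,16,12] → █
    (4,1)@(9, 3): e=[24,24,0] → ·  [on edge]
    (0,2)@(1, 5): e=[-12,0,60] → ·  [on edge]
    (1,2)@(3, 5): e=[-8,8,48] → ·
    (2,2)@(5, 5): e=[-4,16,36] → ·
    (3,2)@(7, 5): e=[0,24,24] → █  [on edge]
    (4,2)@(9, 5): e=[4,32,12] → █
    (5,2)@(11, 5): e=[8,40,0] → ·  [on edge]
    (3,3)@(7, 7): e=[-20,32,36] → ·
    (6,3)@(13, 7): e=[-8,56,0] → ·  [on edge]
  covered (6 px):
    · · █ · · · ·
    · █ █ █ · · ·
    · · · █ █ · ·
    · · · · · · ·
T1:
  2·area = 24
  edge (12, 2)→(8, 6): d=(-4,4) right/bottom  bias=-1
  edge (8, 6)→(8, 0): d=(0,-6) top-left  bias=+0
  edge (8, 0)→(12, 2): d=(4,2) right/bottom  bias=-1
    (4,0)@(9, 1): e=[16,6,2] → █
    (5,0)@(11, 1): e=[8,18,-2] → ·
    (6,0)@(13, 1): e=[0,30,-6] → ·  [on edge]
    (4,1)@(9, 3): e=[8,6,10] → █
    (5,1)@(11, 3): e=[0,18,6] → ·  [on edge]
    (4,2)@(9, 5): e=[0,6,18] → ·  [on edge]
    (3,3)@(7, 7): e=[0,-6,30] → ·  [on edge]
  covered (2 px):
    · · · · █ · ·
    · · · · █ · ·
    · · · · · · ·
    · · · · · · ·

Final: "outside"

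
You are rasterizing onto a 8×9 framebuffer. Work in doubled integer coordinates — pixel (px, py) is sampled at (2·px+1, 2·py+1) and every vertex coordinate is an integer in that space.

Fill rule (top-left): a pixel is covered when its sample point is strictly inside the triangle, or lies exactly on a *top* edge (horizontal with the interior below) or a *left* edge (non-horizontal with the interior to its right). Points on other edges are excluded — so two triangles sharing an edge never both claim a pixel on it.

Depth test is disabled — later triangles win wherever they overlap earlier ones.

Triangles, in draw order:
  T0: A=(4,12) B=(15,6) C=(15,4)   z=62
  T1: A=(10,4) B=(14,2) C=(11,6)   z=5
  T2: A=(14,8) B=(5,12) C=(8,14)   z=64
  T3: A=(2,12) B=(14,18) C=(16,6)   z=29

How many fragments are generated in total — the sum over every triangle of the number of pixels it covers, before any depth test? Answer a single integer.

T0:
  2·area = 22  (B↔C swapped to make it positive)
  edge (4, 12)→(15, 4): d=(11,-8) top-left  bias=+0
  edge (15, 4)→(15, 6): d=(0,2) right/bottom  bias=-1
  edge (15, 6)→(4, 12): d=(-11,6) right/bottom  bias=-1
    (7,0)@(15, 1): e=[-33,0,55] → ·  [on edge]
    (7,1)@(15, 3): e=[-11,0,33] → ·  [on edge]
    (7,2)@(15, 5): e=[11,0,11] → ·  [on edge]
    (5,3)@(11, 7): e=[1,8,13] → █
    (6,3)@(13, 7): e=[17,4,1] → █
    (7,3)@(15, 7): e=[33,0,-11] → ·  [on edge]
    (4,4)@(9, 9): e=[7,12,3] → █
    (5,4)@(11, 9): e=[23,8,-9] → ·
    (6,4)@(13, 9): e=[39,4,-21] → ·
    (7,4)@(15, 9): e=[55,0,-33] → ·  [on edge]
    (4,5)@(9, 11): e=[29,12,-19] → ·
    (7,5)@(15, 11): e=[77,0,-55] → ·  [on edge]
    (7,6)@(15, 13): e=[99,0,-77] → ·  [on edge]
    (7,7)@(15, 15): e=[121,0,-99] → ·  [on edge]
    (7,8)@(15, 17): e=[143,0,-121] → ·  [on edge]
  covered (3 px):
    · · · · · · · ·
    · · · · · · · ·
    · · · · · · · ·
    · · · · · █ █ ·
    · · · · █ · · ·
    · · · · · · · ·
    · · · · · · · ·
    · · · · · · · ·
    · · · · · · · ·
T1:
  2·area = 10
  edge (10, 4)→(14, 2): d=(4,-2) top-left  bias=+0
  edge (14, 2)→(11, 6): d=(-3,4) right/bottom  bias=-1
  edge (11, 6)→(10, 4): d=(-1,-2) top-left  bias=+0
    (6,1)@(13, 3): e=[2,1,7] → █
    (7,1)@(15, 3): e=[6,-7,11] → ·
    (5,2)@(11, 5): e=[6,3,1] → █
    (6,2)@(13, 5): e=[10,-5,5] → ·
    (5,3)@(11, 7): e=[14,-3,-1] → ·
  covered (2 px):
    · · · · · · · ·
    · · · · · · █ ·
    · · · · · █ · ·
    · · · · · · · ·
    · · · · · · · ·
    · · · · · · · ·
    · · · · · · · ·
    · · · · · · · ·
    · · · · · · · ·
T2:
  2·area = 30  (B↔C swapped to make it positive)
  edge (14, 8)→(8, 14): d=(-6,6) right/bottom  bias=-1
  edge (8, 14)→(5, 12): d=(-3,-2) top-left  bias=+0
  edge (5, 12)→(14, 8): d=(9,-4) top-left  bias=+0
    (7,3)@(15, 7): e=[0,35,-5] → ·  [on edge]
    (6,4)@(13, 9): e=[0,25,5] → ·  [on edge]
    (4,5)@(9, 11): e=[12,11,7] → █
    (5,5)@(11, 11): e=[0,15,15] → ·  [on edge]
    (3,6)@(7, 13): e=[12,1,17] → █
    (4,6)@(9, 13): e=[0,5,25] → ·  [on edge]
    (3,7)@(7, 15): e=[0,-5,35] → ·  [on edge]
    (2,8)@(5, 17): e=[0,-15,45] → ·  [on edge]
  covered (2 px):
    · · · · · · · ·
    · · · · · · · ·
    · · · · · · · ·
    · · · · · · · ·
    · · · · · · · ·
    · · · · █ · · ·
    · · · █ · · · ·
    · · · · · · · ·
    · · · · · · · ·
T3:
  2·area = 156  (B↔C swapped to make it positive)
  edge (2, 12)→(16, 6): d=(14,-6) top-left  bias=+0
  edge (16, 6)→(14, 18): d=(-2,12) right/bottom  bias=-1
  edge (14, 18)→(2, 12): d=(-12,-6) top-left  bias=+0
    (7,3)@(15, 7): e=[8,10,138] → █
    (4,4)@(9, 9): e=[0,78,78] → █  [on edge]
    (5,4)@(11, 9): e=[12,54,90] → █
    (6,4)@(13, 9): e=[24,30,102] → █
    (2,5)@(5, 11): e=[4,122,30] → █
    (3,5)@(7, 11): e=[16,98,42] → █
    (2,6)@(5, 13): e=[32,118,6] → █
    (7,6)@(15, 13): e=[92,-2,66] → ·
    (2,7)@(5, 15): e=[60,114,-18] → ·
    (3,7)@(7, 15): e=[72,90,-6] → ·
    (4,7)@(9, 15): e=[84,66,6] → █
    (7,7)@(15, 15): e=[120,-6,42] → ·
  covered (20 px):
    · · · · · · · ·
    · · · · · · · ·
    · · · · · · · ·
    · · · · · · · █
    · · · · █ █ █ █
    · · █ █ █ █ █ █
    · · █ █ █ █ █ ·
    · · · · █ █ █ ·
    · · · · · · █ ·

Answer: 27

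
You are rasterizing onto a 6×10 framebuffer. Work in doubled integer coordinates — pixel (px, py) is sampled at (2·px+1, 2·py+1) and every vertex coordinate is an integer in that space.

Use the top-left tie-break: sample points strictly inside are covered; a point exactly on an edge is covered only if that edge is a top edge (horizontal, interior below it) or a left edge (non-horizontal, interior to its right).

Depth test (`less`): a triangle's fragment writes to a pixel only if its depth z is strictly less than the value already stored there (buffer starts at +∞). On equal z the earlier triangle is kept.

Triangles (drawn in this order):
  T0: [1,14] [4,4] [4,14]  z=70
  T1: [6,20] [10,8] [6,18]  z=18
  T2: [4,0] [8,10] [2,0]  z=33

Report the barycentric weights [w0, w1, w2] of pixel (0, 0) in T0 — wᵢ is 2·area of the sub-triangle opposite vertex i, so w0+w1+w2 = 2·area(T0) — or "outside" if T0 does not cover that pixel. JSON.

T0:
  2·area = 30
  edge (1, 14)→(4, 4): d=(3,-10) top-left  bias=+0
  edge (4, 4)→(4, 14): d=(0,10) right/bottom  bias=-1
  edge (4, 14)→(1, 14): d=(-3,0) right/bottom  bias=-1
    (1,4)@(3, 9): e=[5,10,15] → #
    (2,4)@(5, 9): e=[25,-10,15] → ·
    (1,5)@(3, 11): e=[11,10,9] → #
    (2,5)@(5, 11): e=[31,-10,9] → ·
    (1,6)@(3, 13): e=[17,10,3] → #
    (2,6)@(5, 13): e=[37,-10,3] → ·
    (1,7)@(3, 15): e=[23,10,-3] → ·
  covered (3 px):
    · · · · · ·
    · · · · · ·
    · · · · · ·
    · · · · · ·
    · # · · · ·
    · # · · · ·
    · # · · · ·
    · · · · · ·
    · · · · · ·
    · · · · · ·
T1:
  2·area = 8  (B↔C swapped to make it positive)
  edge (6, 20)→(6, 18): d=(0,-2) top-left  bias=+0
  edge (6, 18)→(10, 8): d=(4,-10) top-left  bias=+0
  edge (10, 8)→(6, 20): d=(-4,12) right/bottom  bias=-1
    (5,2)@(11, 5): e=[10,-2,0] → ·  [on edge]
    (4,5)@(9, 11): e=[6,2,0] → ·  [on edge]
    (3,8)@(7, 17): e=[2,6,0] → ·  [on edge]
  covered (0 px):
    · · · · · ·
    · · · · · ·
    · · · · · ·
    · · · · · ·
    · · · · · ·
    · · · · · ·
    · · · · · ·
    · · · · · ·
    · · · · · ·
    · · · · · ·
T2:
  2·area = 20
  edge (4, 0)→(8, 10): d=(4,10) right/bottom  bias=-1
  edge (8, 10)→(2, 0): d=(-6,-10) top-left  bias=+0
  edge (2, 0)→(4, 0): d=(2,0) top-left  bias=+0
    (1,0)@(3, 1): e=[14,4,2] → #
    (2,0)@(5, 1): e=[-6,24,2] → ·
    (1,1)@(3, 3): e=[22,-8,6] → ·
    (2,1)@(5, 3): e=[2,12,6] → #
    (3,1)@(7, 3): e=[-18,32,6] → ·
    (2,2)@(5, 5): e=[10,0,10] → #  [on edge]
    (3,2)@(7, 5): e=[-10,20,10] → ·
    (2,3)@(5, 7): e=[18,-12,14] → ·
    (5,7)@(11, 15): e=[-10,0,30] → ·  [on edge]
  covered (3 px):
    · # · · · ·
    · · # · · ·
    · · # · · ·
    · · · · · ·
    · · · · · ·
    · · · · · ·
    · · · · · ·
    · · · · · ·
    · · · · · ·
    · · · · · ·

Result: "outside"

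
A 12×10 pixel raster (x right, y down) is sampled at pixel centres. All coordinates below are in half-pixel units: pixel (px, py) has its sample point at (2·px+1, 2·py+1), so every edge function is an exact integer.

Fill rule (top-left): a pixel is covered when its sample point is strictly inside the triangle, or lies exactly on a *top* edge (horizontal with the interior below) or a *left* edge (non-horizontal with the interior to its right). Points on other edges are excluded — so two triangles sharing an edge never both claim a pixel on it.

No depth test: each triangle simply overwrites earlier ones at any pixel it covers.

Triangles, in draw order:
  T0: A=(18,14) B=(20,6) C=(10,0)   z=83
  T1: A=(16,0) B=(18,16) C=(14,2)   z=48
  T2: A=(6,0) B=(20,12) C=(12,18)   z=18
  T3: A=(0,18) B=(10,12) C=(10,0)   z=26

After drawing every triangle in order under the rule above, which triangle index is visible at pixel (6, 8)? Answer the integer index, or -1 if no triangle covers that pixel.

T0:
  2·area = 92  (B↔C swapped to make it positive)
  edge (18, 14)→(10, 0): d=(-8,-14) top-left  bias=+0
  edge (10, 0)→(20, 6): d=(10,6) right/bottom  bias=-1
  edge (20, 6)→(18, 14): d=(-2,8) right/bottom  bias=-1
    (5,0)@(11, 1): e=[6,4,82] → X
    (6,0)@(13, 1): e=[34,-8,66] → .
    (5,1)@(11, 3): e=[-10,24,78] → .
    (6,1)@(13, 3): e=[18,12,62] → X
    (7,1)@(15, 3): e=[46,0,46] → .  [on edge]
    (6,2)@(13, 5): e=[2,32,58] → X
    (7,2)@(15, 5): e=[30,20,42] → X
    (8,2)@(17, 5): e=[58,8,26] → X
    (9,2)@(19, 5): e=[86,-4,10] → .
    (6,3)@(13, 7): e=[-14,52,54] → .
    (7,3)@(15, 7): e=[14,40,38] → X
    (9,3)@(19, 7): e=[70,16,6] → X
  covered (11 px):
    . . . . . X . . . . . .
    . . . . . . X . . . . .
    . . . . . . X X X . . .
    . . . . . . . X X X . .
    . . . . . . . . X X . .
    . . . . . . . . X . . .
    . . . . . . . . . . . .
    . . . . . . . . . . . .
    . . . . . . . . . . . .
    . . . . . . . . . . . .
T1:
  2·area = 36
  edge (16, 0)→(18, 16): d=(2,16) right/bottom  bias=-1
  edge (18, 16)→(14, 2): d=(-4,-14) top-left  bias=+0
  edge (14, 2)→(16, 0): d=(2,-2) top-left  bias=+0
    (7,0)@(15, 1): e=[18,18,0] → X  [on edge]
    (8,0)@(17, 1): e=[-14,46,4] → .
    (6,1)@(13, 3): e=[54,-18,0] → .  [on edge]
    (7,1)@(15, 3): e=[22,10,4] → X
    (8,1)@(17, 3): e=[-10,38,8] → .
    (5,2)@(11, 5): e=[90,-54,0] → .  [on edge]
    (7,2)@(15, 5): e=[26,2,8] → X
    (8,2)@(17, 5): e=[-6,30,12] → .
    (4,3)@(9, 7): e=[126,-90,0] → .  [on edge]
    (7,3)@(15, 7): e=[30,-6,12] → .
    (3,4)@(7, 9): e=[162,-126,0] → .  [on edge]
    (8,4)@(17, 9): e=[2,14,20] → X
    (2,5)@(5, 11): e=[198,-162,0] → .  [on edge]
    (1,6)@(3, 13): e=[234,-198,0] → .  [on edge]
    (0,7)@(1, 15): e=[270,-234,0] → .  [on edge]
  covered (5 px):
    . . . . . . . X . . . .
    . . . . . . . X . . . .
    . . . . . . . X . . . .
    . . . . . . . . . . . .
    . . . . . . . . X . . .
    . . . . . . . . X . . .
    . . . . . . . . . . . .
    . . . . . . . . . . . .
    . . . . . . . . . . . .
    . . . . . . . . . . . .
T2:
  2·area = 180
  edge (6, 0)→(20, 12): d=(14,12) right/bottom  bias=-1
  edge (20, 12)→(12, 18): d=(-8,6) right/bottom  bias=-1
  edge (12, 18)→(6, 0): d=(-6,-18) top-left  bias=+0
    (3,0)@(7, 1): e=[2,166,12] → X
    (4,0)@(9, 1): e=[-22,154,48] → .
    (3,1)@(7, 3): e=[30,150,0] → X  [on edge]
    (4,1)@(9, 3): e=[6,138,36] → X
    (5,1)@(11, 3): e=[-18,126,72] → .
    (3,2)@(7, 5): e=[58,134,-12] → .
    (4,2)@(9, 5): e=[34,122,24] → X
    (5,2)@(11, 5): e=[10,110,60] → X
    (6,2)@(13, 5): e=[-14,98,96] → .
    (4,3)@(9, 7): e=[62,106,12] → X
    (6,3)@(13, 7): e=[14,82,84] → X
    (7,3)@(15, 7): e=[-10,70,120] → .
    (4,4)@(9, 9): e=[90,90,0] → X  [on edge]
    (5,7)@(11, 15): e=[150,30,0] → X  [on edge]
  covered (24 px):
    . . . X . . . . . . . .
    . . . X X . . . . . . .
    . . . . X X . . . . . .
    . . . . X X X . . . . .
    . . . . X X X X . . . .
    . . . . . X X X X . . .
    . . . . . X X X X . . .
    . . . . . X X X . . . .
    . . . . . . X . . . . .
    . . . . . . . . . . . .
T3:
  2·area = 120  (B↔C swapped to make it positive)
  edge (0, 18)→(10, 0): d=(10,-18) top-left  bias=+0
  edge (10, 0)→(10, 12): d=(0,12) right/bottom  bias=-1
  edge (10, 12)→(0, 18): d=(-10,6) right/bottom  bias=-1
    (4,1)@(9, 3): e=[12,12,96] → X
    (5,1)@(11, 3): e=[48,-12,84] → .
    (4,2)@(9, 5): e=[32,12,76] → X
    (5,2)@(11, 5): e=[68,-12,64] → .
    (3,3)@(7, 7): e=[16,36,68] → X
    (5,3)@(11, 7): e=[88,-12,44] → .
    (2,4)@(5, 9): e=[0,60,60] → X  [on edge]
    (5,4)@(11, 9): e=[108,-12,24] → .
    (7,4)@(15, 9): e=[180,-60,0] → .  [on edge]
    (2,5)@(5, 11): e=[20,60,40] → X
    (5,5)@(11, 11): e=[128,-12,4] → .
    (1,6)@(3, 13): e=[4,84,32] → X
    (2,7)@(5, 15): e=[60,60,0] → .  [on edge]
  covered (15 px):
    . . . . . . . . . . . .
    . . . . X . . . . . . .
    . . . . X . . . . . . .
    . . . X X . . . . . . .
    . . X X X . . . . . . .
    . . X X X . . . . . . .
    . X X X . . . . . . . .
    . X . . . . . . . . . .
    X . . . . . . . . . . .
    . . . . . . . . . . . .

Z-buffer (winner per pixel, '.' = empty):
  . . . 2 . 0 . 1 . . . .
  . . . 2 3 . 0 1 . . . .
  . . . . 3 2 0 1 0 . . .
  . . . 3 3 2 2 0 0 0 . .
  . . 3 3 3 2 2 2 1 0 . .
  . . 3 3 3 2 2 2 2 . . .
  . 3 3 3 . 2 2 2 2 . . .
  . 3 . . . 2 2 2 . . . .
  3 . . . . . 2 . . . . .
  . . . . . . . . . . . .

Final: 2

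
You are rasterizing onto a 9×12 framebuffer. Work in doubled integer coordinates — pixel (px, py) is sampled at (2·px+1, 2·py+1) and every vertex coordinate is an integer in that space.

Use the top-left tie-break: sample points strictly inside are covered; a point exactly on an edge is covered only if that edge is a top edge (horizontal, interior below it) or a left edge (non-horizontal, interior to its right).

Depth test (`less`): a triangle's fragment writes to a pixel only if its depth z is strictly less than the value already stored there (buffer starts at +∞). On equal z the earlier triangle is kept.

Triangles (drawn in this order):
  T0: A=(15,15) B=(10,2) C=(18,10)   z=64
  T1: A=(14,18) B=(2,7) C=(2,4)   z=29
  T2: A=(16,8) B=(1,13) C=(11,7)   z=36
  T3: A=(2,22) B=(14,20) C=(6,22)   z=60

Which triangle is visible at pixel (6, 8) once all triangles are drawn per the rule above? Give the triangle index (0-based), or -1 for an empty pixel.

T0:
  2·area = 64
  edge (15, 15)→(10, 2): d=(-5,-13) top-left  bias=+0
  edge (10, 2)→(18, 10): d=(8,8) right/bottom  bias=-1
  edge (18, 10)→(15, 15): d=(-3,5) right/bottom  bias=-1
    (4,0)@(9, 1): e=[-8,0,72] → ·  [on edge]
    (5,1)@(11, 3): e=[8,0,56] → ·  [on edge]
    (6,2)@(13, 5): e=[24,0,40] → ·  [on edge]
    (6,3)@(13, 7): e=[14,16,34] → #
    (7,3)@(15, 7): e=[40,0,24] → ·  [on edge]
    (6,4)@(13, 9): e=[4,32,28] → #
    (7,4)@(15, 9): e=[30,16,18] → #
    (8,4)@(17, 9): e=[56,0,8] → ·  [on edge]
    (6,5)@(13, 11): e=[-6,48,22] → ·
    (7,5)@(15, 11): e=[20,32,12] → #
    (8,5)@(17, 11): e=[46,16,2] → #
    (7,6)@(15, 13): e=[10,48,6] → #
    (7,7)@(15, 15): e=[0,64,0] → ·  [on edge]
  covered (6 px):
    · · · · · · · · ·
    · · · · · · · · ·
    · · · · · · · · ·
    · · · · · · # · ·
    · · · · · · # # ·
    · · · · · · · # #
    · · · · · · · # ·
    · · · · · · · · ·
    · · · · · · · · ·
    · · · · · · · · ·
    · · · · · · · · ·
    · · · · · · · · ·
T1:
  2·area = 36
  edge (14, 18)→(2, 7): d=(-12,-11) top-left  bias=+0
  edge (2, 7)→(2, 4): d=(0,-3) top-left  bias=+0
  edge (2, 4)→(14, 18): d=(12,14) right/bottom  bias=-1
    (1,3)@(3, 7): e=[11,3,22] → #
    (2,3)@(5, 7): e=[33,9,-6] → ·
    (1,4)@(3, 9): e=[-13,3,46] → ·
    (2,4)@(5, 9): e=[9,9,18] → #
    (3,4)@(7, 9): e=[31,15,-10] → ·
    (2,5)@(5, 11): e=[-15,9,42] → ·
    (3,5)@(7, 11): e=[7,15,14] → #
    (4,5)@(9, 11): e=[29,21,-14] → ·
    (3,6)@(7, 13): e=[-17,15,38] → ·
    (4,6)@(9, 13): e=[5,21,10] → #
    (5,6)@(11, 13): e=[27,27,-18] → ·
    (4,7)@(9, 15): e=[-19,21,34] → ·
  covered (6 px):
    · · · · · · · · ·
    · · · · · · · · ·
    · · · · · · · · ·
    · # · · · · · · ·
    · · # · · · · · ·
    · · · # · · · · ·
    · · · · # · · · ·
    · · · · · # · · ·
    · · · · · · # · ·
    · · · · · · · · ·
    · · · · · · · · ·
    · · · · · · · · ·
T2:
  2·area = 40
  edge (16, 8)→(1, 13): d=(-15,5) right/bottom  bias=-1
  edge (1, 13)→(11, 7): d=(10,-6) top-left  bias=+0
  edge (11, 7)→(16, 8): d=(5,1) right/bottom  bias=-1
    (0,2)@(1, 5): e=[120,-80,0] → ·  [on edge]
    (5,3)@(11, 7): e=[40,0,0] → ·  [on edge]
    (4,4)@(9, 9): e=[20,8,12] → #
    (5,4)@(11, 9): e=[10,20,10] → #
    (6,4)@(13, 9): e=[0,32,8] → ·  [on edge]
    (2,5)@(5, 11): e=[10,4,26] → #
    (3,5)@(7, 11): e=[0,16,24] → ·  [on edge]
    (4,5)@(9, 11): e=[-10,28,22] → ·
    (5,5)@(11, 11): e=[-20,40,20] → ·
    (0,6)@(1, 13): e=[0,0,40] → ·  [on edge]
    (2,6)@(5, 13): e=[-20,24,36] → ·
  covered (3 px):
    · · · · · · · · ·
    · · · · · · · · ·
    · · · · · · · · ·
    · · · · · · · · ·
    · · · · # # · · ·
    · · # · · · · · ·
    · · · · · · · · ·
    · · · · · · · · ·
    · · · · · · · · ·
    · · · · · · · · ·
    · · · · · · · · ·
    · · · · · · · · ·
T3:
  2·area = 8
  edge (2, 22)→(14, 20): d=(12,-2) top-left  bias=+0
  edge (14, 20)→(6, 22): d=(-8,2) right/bottom  bias=-1
  edge (6, 22)→(2, 22): d=(-4,0) right/bottom  bias=-1
    (4,10)@(9, 21): e=[2,2,4] → #
    (5,10)@(11, 21): e=[6,-2,4] → ·
    (4,11)@(9, 23): e=[26,-14,-4] → ·
  covered (1 px):
    · · · · · · · · ·
    · · · · · · · · ·
    · · · · · · · · ·
    · · · · · · · · ·
    · · · · · · · · ·
    · · · · · · · · ·
    · · · · · · · · ·
    · · · · · · · · ·
    · · · · · · · · ·
    · · · · · · · · ·
    · · · · # · · · ·
    · · · · · · · · ·

Z-buffer (winner per pixel, '.' = empty):
  . . . . . . . . .
  . . . . . . . . .
  . . . . . . . . .
  . 1 . . . . 0 . .
  . . 1 . 2 2 0 0 .
  . . 2 1 . . . 0 0
  . . . . 1 . . 0 .
  . . . . . 1 . . .
  . . . . . . 1 . .
  . . . . . . . . .
  . . . . 3 . . . .
  . . . . . . . . .

Result: 1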